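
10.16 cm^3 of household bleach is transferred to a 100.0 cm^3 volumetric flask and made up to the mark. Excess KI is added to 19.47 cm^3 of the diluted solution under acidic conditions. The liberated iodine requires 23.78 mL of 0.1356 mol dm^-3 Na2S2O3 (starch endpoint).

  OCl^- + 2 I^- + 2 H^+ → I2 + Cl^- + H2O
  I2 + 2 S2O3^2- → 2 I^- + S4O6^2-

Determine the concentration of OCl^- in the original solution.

n(S2O3^2-) = 0.02378 × 0.1356 = 3.225 × 10^-3 mol
n(I2) = n(S2O3^2-)/2 = 1.612 × 10^-3 mol
n(OCl^-) in the aliquot = 1.612 × 10^-3 mol (1:1 ratio)
[OCl^-]_dilute = 1.612 × 10^-3 / 0.01947 = 0.08281 mol/L
[OCl^-]_original = 0.08281 × 100.0/10.16 = 0.8150 mol/L

0.8150 mol/L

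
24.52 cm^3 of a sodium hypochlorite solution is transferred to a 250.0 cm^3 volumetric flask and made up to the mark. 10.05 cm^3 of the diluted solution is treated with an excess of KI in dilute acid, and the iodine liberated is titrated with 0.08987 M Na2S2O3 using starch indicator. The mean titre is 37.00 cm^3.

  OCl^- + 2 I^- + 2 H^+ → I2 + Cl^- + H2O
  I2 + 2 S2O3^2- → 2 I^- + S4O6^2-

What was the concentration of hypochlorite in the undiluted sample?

n(S2O3^2-) = 0.03700 × 0.08987 = 3.325 × 10^-3 mol
n(I2) = n(S2O3^2-)/2 = 1.663 × 10^-3 mol
n(OCl^-) in the aliquot = 1.663 × 10^-3 mol (1:1 ratio)
[OCl^-]_dilute = 1.663 × 10^-3 / 0.01005 = 0.1654 mol/L
[OCl^-]_original = 0.1654 × 250.0/24.52 = 1.687 mol/L

1.687 M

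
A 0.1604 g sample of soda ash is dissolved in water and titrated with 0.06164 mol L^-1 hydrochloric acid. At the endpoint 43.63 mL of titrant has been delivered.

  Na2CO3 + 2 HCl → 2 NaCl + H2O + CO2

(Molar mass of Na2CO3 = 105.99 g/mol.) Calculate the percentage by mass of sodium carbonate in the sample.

88.85 %

n(HCl) = 0.04363 L × 0.06164 mol/L = 2.689 × 10^-3 mol
From the 1:2 ratio, n(Na2CO3) = 1/2 × 2.689 × 10^-3 = 1.345 × 10^-3 mol
mass of Na2CO3 = 1.345 × 10^-3 × 105.99 g/mol = 0.1425 g
% Na2CO3 = 0.1425 / 0.1604 × 100 = 88.85 %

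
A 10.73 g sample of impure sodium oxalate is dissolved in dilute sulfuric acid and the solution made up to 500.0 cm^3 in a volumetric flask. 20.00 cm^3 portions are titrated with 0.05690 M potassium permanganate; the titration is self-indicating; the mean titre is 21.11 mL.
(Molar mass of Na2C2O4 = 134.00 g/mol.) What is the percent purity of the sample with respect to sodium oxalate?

93.75 %

2 MnO4^- + 5 C2O4^2- + 16 H^+ → 2 Mn^2+ + 10 CO2 + 8 H2O
n(KMnO4) per titration = 0.02111 × 0.05690 = 1.201 × 10^-3 mol
From the 5:2 ratio, n(Na2C2O4) in each aliquot = 5/2 × 1.201 × 10^-3 = 3.003 × 10^-3 mol
n(Na2C2O4) in the whole flask = 3.003 × 10^-3 × 500.0/20.00 = 0.07507 mol
mass of Na2C2O4 = 0.07507 × 134.00 = 10.06 g
% Na2C2O4 = 10.06 / 10.73 × 100 = 93.75 %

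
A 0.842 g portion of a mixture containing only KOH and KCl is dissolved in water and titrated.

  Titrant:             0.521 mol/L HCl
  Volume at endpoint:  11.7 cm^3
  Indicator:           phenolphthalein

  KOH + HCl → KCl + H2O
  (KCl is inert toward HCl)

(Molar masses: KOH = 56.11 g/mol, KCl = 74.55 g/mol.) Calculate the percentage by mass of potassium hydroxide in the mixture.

40.6 %

n(HCl) = 0.0117 × 0.521 = 6.10 × 10^-3 mol
Let x = n(KOH), y = n(KCl).
Titrant: 1x = 6.10 × 10^-3;  mass: 56.11x + 74.55y = 0.842
Solving, x = 6.10 × 10^-3 mol, y = 6.71 × 10^-3 mol
mass of KOH = 6.10 × 10^-3 × 56.11 = 0.342 g
% KOH = 0.342 / 0.842 × 100 = 40.6 %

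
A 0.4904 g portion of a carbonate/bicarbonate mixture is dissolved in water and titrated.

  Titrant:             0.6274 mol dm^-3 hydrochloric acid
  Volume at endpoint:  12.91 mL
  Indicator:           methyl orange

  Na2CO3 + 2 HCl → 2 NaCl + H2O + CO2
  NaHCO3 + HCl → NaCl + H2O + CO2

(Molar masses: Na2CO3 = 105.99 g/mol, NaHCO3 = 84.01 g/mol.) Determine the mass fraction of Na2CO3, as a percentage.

n(HCl) = 0.01291 × 0.6274 = 8.100 × 10^-3 mol
Let x = n(Na2CO3), y = n(NaHCO3).
Titrant: 2x + 1y = 8.100 × 10^-3;  mass: 105.99x + 84.01y = 0.4904
Solving, x = 3.064 × 10^-3 mol, y = 1.972 × 10^-3 mol
mass of Na2CO3 = 3.064 × 10^-3 × 105.99 = 0.3248 g
% Na2CO3 = 0.3248 / 0.4904 × 100 = 66.22 %

66.22 %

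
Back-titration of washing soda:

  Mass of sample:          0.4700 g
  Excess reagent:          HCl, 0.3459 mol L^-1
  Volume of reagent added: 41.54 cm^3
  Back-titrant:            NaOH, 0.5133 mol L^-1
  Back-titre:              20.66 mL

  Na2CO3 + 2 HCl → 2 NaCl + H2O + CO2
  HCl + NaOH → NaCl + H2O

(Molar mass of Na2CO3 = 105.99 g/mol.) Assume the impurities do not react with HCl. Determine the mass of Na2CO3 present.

0.1995 g

n(HCl) added = 0.04154 × 0.3459 = 0.01437 mol
n(NaOH) used in back-titration = 0.02066 × 0.5133 = 0.01060 mol
n(HCl) left over = 0.01060 mol (1:1 ratio)
n(HCl) consumed by analyte = 0.01437 − 0.01060 = 3.764 × 10^-3 mol
From the 1:2 ratio, n(Na2CO3) = 1/2 × 3.764 × 10^-3 = 1.882 × 10^-3 mol
mass of Na2CO3 = 1.882 × 10^-3 × 105.99 = 0.1995 g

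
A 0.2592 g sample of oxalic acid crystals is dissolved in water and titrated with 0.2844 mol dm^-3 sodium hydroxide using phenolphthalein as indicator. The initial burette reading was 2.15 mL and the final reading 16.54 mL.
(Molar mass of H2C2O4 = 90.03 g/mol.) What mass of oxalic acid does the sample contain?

H2C2O4 + 2 NaOH → Na2C2O4 + 2 H2O
n(NaOH) = 0.01439 L × 0.2844 mol/L = 4.093 × 10^-3 mol
From the 1:2 ratio, n(H2C2O4) = 1/2 × 4.093 × 10^-3 = 2.046 × 10^-3 mol
mass of H2C2O4 = 2.046 × 10^-3 × 90.03 g/mol = 0.1842 g

0.1842 g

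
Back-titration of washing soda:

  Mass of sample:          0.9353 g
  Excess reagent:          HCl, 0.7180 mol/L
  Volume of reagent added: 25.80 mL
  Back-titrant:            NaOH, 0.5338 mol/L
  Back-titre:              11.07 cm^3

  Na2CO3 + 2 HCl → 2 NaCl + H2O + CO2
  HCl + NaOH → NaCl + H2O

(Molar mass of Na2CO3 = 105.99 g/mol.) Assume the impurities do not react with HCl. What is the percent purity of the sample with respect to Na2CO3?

71.48 %

n(HCl) added = 0.02580 × 0.7180 = 0.01852 mol
n(NaOH) used in back-titration = 0.01107 × 0.5338 = 5.909 × 10^-3 mol
n(HCl) left over = 5.909 × 10^-3 mol (1:1 ratio)
n(HCl) consumed by analyte = 0.01852 − 5.909 × 10^-3 = 0.01262 mol
From the 1:2 ratio, n(Na2CO3) = 1/2 × 0.01262 = 6.308 × 10^-3 mol
mass of Na2CO3 = 6.308 × 10^-3 × 105.99 = 0.6685 g
% Na2CO3 = 0.6685 / 0.9353 × 100 = 71.48 %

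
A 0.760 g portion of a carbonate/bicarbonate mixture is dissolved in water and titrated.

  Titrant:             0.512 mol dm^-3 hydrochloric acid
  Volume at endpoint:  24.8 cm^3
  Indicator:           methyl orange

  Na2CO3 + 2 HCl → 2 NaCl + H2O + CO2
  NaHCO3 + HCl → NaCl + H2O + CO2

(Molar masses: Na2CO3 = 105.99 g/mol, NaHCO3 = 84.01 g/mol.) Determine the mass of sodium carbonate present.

0.524 g

n(HCl) = 0.0248 × 0.512 = 0.0127 mol
Let x = n(Na2CO3), y = n(NaHCO3).
Titrant: 2x + 1y = 0.0127;  mass: 105.99x + 84.01y = 0.760
Solving, x = 4.94 × 10^-3 mol, y = 2.81 × 10^-3 mol
mass of Na2CO3 = 4.94 × 10^-3 × 105.99 = 0.524 g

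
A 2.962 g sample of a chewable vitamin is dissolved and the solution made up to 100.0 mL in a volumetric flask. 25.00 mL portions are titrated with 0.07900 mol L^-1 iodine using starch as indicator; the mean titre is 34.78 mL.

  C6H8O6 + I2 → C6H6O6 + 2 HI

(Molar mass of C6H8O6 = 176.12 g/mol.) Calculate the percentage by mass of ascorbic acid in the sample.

65.35 %

n(I2) per titration = 0.03478 × 0.07900 = 2.748 × 10^-3 mol
n(C6H8O6) in each aliquot = 2.748 × 10^-3 mol (1:1 ratio)
n(C6H8O6) in the whole flask = 2.748 × 10^-3 × 100.0/25.00 = 0.01099 mol
mass of C6H8O6 = 0.01099 × 176.12 = 1.936 g
% C6H8O6 = 1.936 / 2.962 × 100 = 65.35 %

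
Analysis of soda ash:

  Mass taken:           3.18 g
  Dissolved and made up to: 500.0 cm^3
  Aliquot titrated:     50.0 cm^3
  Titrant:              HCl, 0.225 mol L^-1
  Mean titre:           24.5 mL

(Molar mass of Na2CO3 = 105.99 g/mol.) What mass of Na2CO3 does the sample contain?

Na2CO3 + 2 HCl → 2 NaCl + H2O + CO2
n(HCl) per titration = 0.0245 × 0.225 = 5.51 × 10^-3 mol
From the 1:2 ratio, n(Na2CO3) in each aliquot = 1/2 × 5.51 × 10^-3 = 2.76 × 10^-3 mol
n(Na2CO3) in the whole flask = 2.76 × 10^-3 × 500.0/50.0 = 0.0276 mol
mass of Na2CO3 = 0.0276 × 105.99 = 2.92 g

2.92 g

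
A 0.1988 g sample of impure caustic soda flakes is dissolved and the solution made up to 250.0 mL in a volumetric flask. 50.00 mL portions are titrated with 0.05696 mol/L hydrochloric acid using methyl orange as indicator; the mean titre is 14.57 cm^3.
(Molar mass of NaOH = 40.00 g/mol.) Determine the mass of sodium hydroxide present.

NaOH + HCl → NaCl + H2O
n(HCl) per titration = 0.01457 × 0.05696 = 8.299 × 10^-4 mol
n(NaOH) in each aliquot = 8.299 × 10^-4 mol (1:1 ratio)
n(NaOH) in the whole flask = 8.299 × 10^-4 × 250.0/50.00 = 4.150 × 10^-3 mol
mass of NaOH = 4.150 × 10^-3 × 40.00 = 0.1660 g

0.1660 g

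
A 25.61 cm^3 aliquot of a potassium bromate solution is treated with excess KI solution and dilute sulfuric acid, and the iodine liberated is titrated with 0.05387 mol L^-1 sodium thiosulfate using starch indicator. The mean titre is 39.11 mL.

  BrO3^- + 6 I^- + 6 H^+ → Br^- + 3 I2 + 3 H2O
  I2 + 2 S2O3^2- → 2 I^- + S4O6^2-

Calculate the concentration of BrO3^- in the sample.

0.01371 mol/L

n(S2O3^2-) = 0.03911 × 0.05387 = 2.107 × 10^-3 mol
n(I2) = n(S2O3^2-)/2 = 1.053 × 10^-3 mol
From the 1:3 ratio, n(BrO3^-) in the aliquot = 1/3 × 1.053 × 10^-3 = 3.511 × 10^-4 mol
[BrO3^-] = 3.511 × 10^-4 / 0.02561 = 0.01371 mol/L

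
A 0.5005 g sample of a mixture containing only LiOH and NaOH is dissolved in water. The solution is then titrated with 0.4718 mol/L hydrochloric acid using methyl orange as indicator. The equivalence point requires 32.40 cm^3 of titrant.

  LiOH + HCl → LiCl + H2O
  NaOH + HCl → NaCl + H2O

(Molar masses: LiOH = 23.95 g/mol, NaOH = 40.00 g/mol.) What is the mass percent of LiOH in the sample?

33.08 %

n(HCl) = 0.03240 × 0.4718 = 0.01529 mol
Let x = n(LiOH), y = n(NaOH).
Titrant: 1x + 1y = 0.01529;  mass: 23.95x + 40.00y = 0.5005
Solving, x = 6.913 × 10^-3 mol, y = 8.373 × 10^-3 mol
mass of LiOH = 6.913 × 10^-3 × 23.95 = 0.1656 g
% LiOH = 0.1656 / 0.5005 × 100 = 33.08 %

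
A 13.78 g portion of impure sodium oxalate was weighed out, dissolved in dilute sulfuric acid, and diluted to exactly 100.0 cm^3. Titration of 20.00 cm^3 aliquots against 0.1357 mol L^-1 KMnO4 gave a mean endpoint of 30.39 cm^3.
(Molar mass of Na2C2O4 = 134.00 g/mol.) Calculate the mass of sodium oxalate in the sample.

2 MnO4^- + 5 C2O4^2- + 16 H^+ → 2 Mn^2+ + 10 CO2 + 8 H2O
n(KMnO4) per titration = 0.03039 × 0.1357 = 4.124 × 10^-3 mol
From the 5:2 ratio, n(Na2C2O4) in each aliquot = 5/2 × 4.124 × 10^-3 = 0.01031 mol
n(Na2C2O4) in the whole flask = 0.01031 × 100.0/20.00 = 0.05155 mol
mass of Na2C2O4 = 0.05155 × 134.00 = 6.908 g

6.908 g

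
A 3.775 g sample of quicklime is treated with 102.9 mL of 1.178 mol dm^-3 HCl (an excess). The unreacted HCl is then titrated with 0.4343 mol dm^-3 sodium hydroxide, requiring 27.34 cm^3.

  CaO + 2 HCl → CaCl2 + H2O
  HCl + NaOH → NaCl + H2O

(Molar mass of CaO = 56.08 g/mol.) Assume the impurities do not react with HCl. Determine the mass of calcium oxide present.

n(HCl) added = 0.1029 × 1.178 = 0.1212 mol
n(NaOH) used in back-titration = 0.02734 × 0.4343 = 0.01187 mol
n(HCl) left over = 0.01187 mol (1:1 ratio)
n(HCl) consumed by analyte = 0.1212 − 0.01187 = 0.1093 mol
From the 1:2 ratio, n(CaO) = 1/2 × 0.1093 = 0.05467 mol
mass of CaO = 0.05467 × 56.08 = 3.066 g

3.066 g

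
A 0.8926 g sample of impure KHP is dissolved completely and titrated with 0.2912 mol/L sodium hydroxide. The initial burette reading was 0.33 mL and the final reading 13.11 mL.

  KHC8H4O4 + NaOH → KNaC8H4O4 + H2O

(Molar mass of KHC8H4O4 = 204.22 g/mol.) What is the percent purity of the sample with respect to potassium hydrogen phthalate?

85.15 %

n(NaOH) = 0.01278 L × 0.2912 mol/L = 3.722 × 10^-3 mol
n(KHC8H4O4) = 3.722 × 10^-3 mol (1:1 ratio)
mass of KHC8H4O4 = 3.722 × 10^-3 × 204.22 g/mol = 0.7600 g
% KHC8H4O4 = 0.7600 / 0.8926 × 100 = 85.15 %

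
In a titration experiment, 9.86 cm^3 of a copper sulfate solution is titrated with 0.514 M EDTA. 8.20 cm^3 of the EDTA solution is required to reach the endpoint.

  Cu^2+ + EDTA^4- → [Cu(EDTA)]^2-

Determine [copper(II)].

0.427 M

n(EDTA) = 0.00820 L × 0.514 mol/L = 4.21 × 10^-3 mol
n(Cu2+) = 4.21 × 10^-3 mol (1:1 mole ratio)
[Cu2+] = 4.21 × 10^-3 mol / 0.00986 L = 0.427 mol/L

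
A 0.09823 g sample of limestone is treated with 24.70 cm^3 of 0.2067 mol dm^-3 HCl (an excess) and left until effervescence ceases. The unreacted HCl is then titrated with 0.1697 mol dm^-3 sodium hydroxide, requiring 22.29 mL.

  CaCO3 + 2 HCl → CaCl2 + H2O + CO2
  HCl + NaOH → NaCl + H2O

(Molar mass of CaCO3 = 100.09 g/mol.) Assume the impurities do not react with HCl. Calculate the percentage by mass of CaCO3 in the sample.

67.40 %

n(HCl) added = 0.02470 × 0.2067 = 5.105 × 10^-3 mol
n(NaOH) used in back-titration = 0.02229 × 0.1697 = 3.783 × 10^-3 mol
n(HCl) left over = 3.783 × 10^-3 mol (1:1 ratio)
n(HCl) consumed by analyte = 5.105 × 10^-3 − 3.783 × 10^-3 = 1.323 × 10^-3 mol
From the 1:2 ratio, n(CaCO3) = 1/2 × 1.323 × 10^-3 = 6.614 × 10^-4 mol
mass of CaCO3 = 6.614 × 10^-4 × 100.09 = 0.06620 g
% CaCO3 = 0.06620 / 0.09823 × 100 = 67.40 %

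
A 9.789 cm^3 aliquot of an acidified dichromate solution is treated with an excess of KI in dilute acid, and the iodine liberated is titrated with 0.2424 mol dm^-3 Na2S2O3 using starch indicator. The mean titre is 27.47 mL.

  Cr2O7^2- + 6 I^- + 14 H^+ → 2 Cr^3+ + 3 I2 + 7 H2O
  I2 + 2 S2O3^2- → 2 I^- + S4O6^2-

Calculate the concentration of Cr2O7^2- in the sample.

0.1134 mol/L

n(S2O3^2-) = 0.02747 × 0.2424 = 6.659 × 10^-3 mol
n(I2) = n(S2O3^2-)/2 = 3.329 × 10^-3 mol
From the 1:3 ratio, n(Cr2O7^2-) in the aliquot = 1/3 × 3.329 × 10^-3 = 1.110 × 10^-3 mol
[Cr2O7^2-] = 1.110 × 10^-3 / 0.009789 = 0.1134 mol/L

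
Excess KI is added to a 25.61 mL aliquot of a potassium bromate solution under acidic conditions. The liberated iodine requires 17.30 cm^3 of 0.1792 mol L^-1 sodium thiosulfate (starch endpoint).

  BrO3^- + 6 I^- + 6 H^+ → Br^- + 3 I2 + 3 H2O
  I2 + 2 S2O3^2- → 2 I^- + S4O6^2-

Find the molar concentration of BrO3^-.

n(S2O3^2-) = 0.01730 × 0.1792 = 3.100 × 10^-3 mol
n(I2) = n(S2O3^2-)/2 = 1.550 × 10^-3 mol
From the 1:3 ratio, n(BrO3^-) in the aliquot = 1/3 × 1.550 × 10^-3 = 5.167 × 10^-4 mol
[BrO3^-] = 5.167 × 10^-4 / 0.02561 = 0.02018 mol/L

0.02018 mol/L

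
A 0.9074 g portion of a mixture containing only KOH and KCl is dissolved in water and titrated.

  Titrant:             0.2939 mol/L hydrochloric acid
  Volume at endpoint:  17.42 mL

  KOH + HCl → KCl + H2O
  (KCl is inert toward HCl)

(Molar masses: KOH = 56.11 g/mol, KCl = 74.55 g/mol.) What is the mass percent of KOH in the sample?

31.66 %

n(HCl) = 0.01742 × 0.2939 = 5.120 × 10^-3 mol
Let x = n(KOH), y = n(KCl).
Titrant: 1x = 5.120 × 10^-3;  mass: 56.11x + 74.55y = 0.9074
Solving, x = 5.120 × 10^-3 mol, y = 8.318 × 10^-3 mol
mass of KOH = 5.120 × 10^-3 × 56.11 = 0.2873 g
% KOH = 0.2873 / 0.9074 × 100 = 31.66 %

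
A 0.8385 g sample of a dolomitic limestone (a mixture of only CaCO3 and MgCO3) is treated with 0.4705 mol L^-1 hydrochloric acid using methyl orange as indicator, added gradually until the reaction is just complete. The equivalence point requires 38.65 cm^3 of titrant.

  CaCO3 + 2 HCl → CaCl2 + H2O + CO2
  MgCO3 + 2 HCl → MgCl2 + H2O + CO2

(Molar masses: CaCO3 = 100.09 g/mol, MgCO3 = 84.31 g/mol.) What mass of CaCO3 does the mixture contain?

n(HCl) = 0.03865 × 0.4705 = 0.01818 mol
Let x = n(CaCO3), y = n(MgCO3).
Titrant: 2x + 2y = 0.01818;  mass: 100.09x + 84.31y = 0.8385
Solving, x = 4.558 × 10^-3 mol, y = 4.535 × 10^-3 mol
mass of CaCO3 = 4.558 × 10^-3 × 100.09 = 0.4562 g

0.4562 g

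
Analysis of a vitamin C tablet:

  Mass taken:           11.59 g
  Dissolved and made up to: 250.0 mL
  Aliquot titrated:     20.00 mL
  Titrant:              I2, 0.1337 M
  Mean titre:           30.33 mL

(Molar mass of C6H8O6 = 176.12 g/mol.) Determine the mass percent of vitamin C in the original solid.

C6H8O6 + I2 → C6H6O6 + 2 HI
n(I2) per titration = 0.03033 × 0.1337 = 4.055 × 10^-3 mol
n(C6H8O6) in each aliquot = 4.055 × 10^-3 mol (1:1 ratio)
n(C6H8O6) in the whole flask = 4.055 × 10^-3 × 250.0/20.00 = 0.05069 mol
mass of C6H8O6 = 0.05069 × 176.12 = 8.927 g
% C6H8O6 = 8.927 / 11.59 × 100 = 77.03 %

77.03 %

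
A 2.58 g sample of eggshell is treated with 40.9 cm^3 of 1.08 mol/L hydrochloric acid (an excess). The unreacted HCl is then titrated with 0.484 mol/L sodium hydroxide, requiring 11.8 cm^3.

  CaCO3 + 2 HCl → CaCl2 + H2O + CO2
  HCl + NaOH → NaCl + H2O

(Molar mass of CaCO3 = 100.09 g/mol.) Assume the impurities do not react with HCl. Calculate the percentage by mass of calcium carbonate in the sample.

74.6 %

n(HCl) added = 0.0409 × 1.08 = 0.0442 mol
n(NaOH) used in back-titration = 0.0118 × 0.484 = 5.71 × 10^-3 mol
n(HCl) left over = 5.71 × 10^-3 mol (1:1 ratio)
n(HCl) consumed by analyte = 0.0442 − 5.71 × 10^-3 = 0.0385 mol
From the 1:2 ratio, n(CaCO3) = 1/2 × 0.0385 = 0.0192 mol
mass of CaCO3 = 0.0192 × 100.09 = 1.92 g
% CaCO3 = 1.92 / 2.58 × 100 = 74.6 %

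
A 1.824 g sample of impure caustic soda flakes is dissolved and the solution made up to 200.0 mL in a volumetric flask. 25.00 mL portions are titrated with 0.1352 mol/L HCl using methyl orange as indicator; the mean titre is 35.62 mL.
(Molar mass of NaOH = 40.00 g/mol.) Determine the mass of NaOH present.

NaOH + HCl → NaCl + H2O
n(HCl) per titration = 0.03562 × 0.1352 = 4.816 × 10^-3 mol
n(NaOH) in each aliquot = 4.816 × 10^-3 mol (1:1 ratio)
n(NaOH) in the whole flask = 4.816 × 10^-3 × 200.0/25.00 = 0.03853 mol
mass of NaOH = 0.03853 × 40.00 = 1.541 g

1.541 g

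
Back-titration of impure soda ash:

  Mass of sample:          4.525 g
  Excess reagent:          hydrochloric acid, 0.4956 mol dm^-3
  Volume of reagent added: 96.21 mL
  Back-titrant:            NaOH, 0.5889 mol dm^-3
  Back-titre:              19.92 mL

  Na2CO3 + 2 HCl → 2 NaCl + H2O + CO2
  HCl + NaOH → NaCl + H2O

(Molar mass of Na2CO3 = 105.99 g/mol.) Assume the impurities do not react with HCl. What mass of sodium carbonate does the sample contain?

n(HCl) added = 0.09621 × 0.4956 = 0.04768 mol
n(NaOH) used in back-titration = 0.01992 × 0.5889 = 0.01173 mol
n(HCl) left over = 0.01173 mol (1:1 ratio)
n(HCl) consumed by analyte = 0.04768 − 0.01173 = 0.03595 mol
From the 1:2 ratio, n(Na2CO3) = 1/2 × 0.03595 = 0.01798 mol
mass of Na2CO3 = 0.01798 × 105.99 = 1.905 g

1.905 g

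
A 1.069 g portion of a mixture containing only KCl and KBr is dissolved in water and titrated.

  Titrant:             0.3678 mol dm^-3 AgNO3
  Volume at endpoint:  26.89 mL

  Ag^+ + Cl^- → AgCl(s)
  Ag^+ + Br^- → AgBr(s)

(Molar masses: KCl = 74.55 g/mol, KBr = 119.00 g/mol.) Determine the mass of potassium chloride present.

n(AgNO3) = 0.02689 × 0.3678 = 9.890 × 10^-3 mol
Let x = n(KCl), y = n(KBr).
Titrant: 1x + 1y = 9.890 × 10^-3;  mass: 74.55x + 119.00y = 1.069
Solving, x = 2.428 × 10^-3 mol, y = 7.462 × 10^-3 mol
mass of KCl = 2.428 × 10^-3 × 74.55 = 0.1810 g

0.1810 g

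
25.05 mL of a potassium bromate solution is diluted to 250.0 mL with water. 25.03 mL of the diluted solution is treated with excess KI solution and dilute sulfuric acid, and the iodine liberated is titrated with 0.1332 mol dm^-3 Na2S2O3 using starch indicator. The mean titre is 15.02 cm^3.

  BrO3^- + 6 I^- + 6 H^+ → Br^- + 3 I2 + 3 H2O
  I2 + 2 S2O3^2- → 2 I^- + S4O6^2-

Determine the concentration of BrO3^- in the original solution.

0.1330 mol/L

n(S2O3^2-) = 0.01502 × 0.1332 = 2.001 × 10^-3 mol
n(I2) = n(S2O3^2-)/2 = 1.000 × 10^-3 mol
From the 1:3 ratio, n(BrO3^-) in the aliquot = 1/3 × 1.000 × 10^-3 = 3.334 × 10^-4 mol
[BrO3^-]_dilute = 3.334 × 10^-4 / 0.02503 = 0.01332 mol/L
[BrO3^-]_original = 0.01332 × 250.0/25.05 = 0.1330 mol/L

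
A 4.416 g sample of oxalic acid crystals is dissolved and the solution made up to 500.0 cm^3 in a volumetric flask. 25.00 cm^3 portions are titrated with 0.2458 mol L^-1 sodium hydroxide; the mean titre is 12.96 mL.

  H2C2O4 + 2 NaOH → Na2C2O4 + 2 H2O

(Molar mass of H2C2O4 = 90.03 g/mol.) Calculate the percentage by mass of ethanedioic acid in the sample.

64.94 %

n(NaOH) per titration = 0.01296 × 0.2458 = 3.186 × 10^-3 mol
From the 1:2 ratio, n(H2C2O4) in each aliquot = 1/2 × 3.186 × 10^-3 = 1.593 × 10^-3 mol
n(H2C2O4) in the whole flask = 1.593 × 10^-3 × 500.0/25.00 = 0.03186 mol
mass of H2C2O4 = 0.03186 × 90.03 = 2.868 g
% H2C2O4 = 2.868 / 4.416 × 100 = 64.94 %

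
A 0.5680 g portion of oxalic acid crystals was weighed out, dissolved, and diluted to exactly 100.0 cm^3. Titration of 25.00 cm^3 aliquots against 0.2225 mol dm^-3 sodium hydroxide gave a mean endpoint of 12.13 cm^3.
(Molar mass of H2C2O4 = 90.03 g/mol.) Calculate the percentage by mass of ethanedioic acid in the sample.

H2C2O4 + 2 NaOH → Na2C2O4 + 2 H2O
n(NaOH) per titration = 0.01213 × 0.2225 = 2.699 × 10^-3 mol
From the 1:2 ratio, n(H2C2O4) in each aliquot = 1/2 × 2.699 × 10^-3 = 1.349 × 10^-3 mol
n(H2C2O4) in the whole flask = 1.349 × 10^-3 × 100.0/25.00 = 5.398 × 10^-3 mol
mass of H2C2O4 = 5.398 × 10^-3 × 90.03 = 0.4860 g
% H2C2O4 = 0.4860 / 0.5680 × 100 = 85.56 %

85.56 %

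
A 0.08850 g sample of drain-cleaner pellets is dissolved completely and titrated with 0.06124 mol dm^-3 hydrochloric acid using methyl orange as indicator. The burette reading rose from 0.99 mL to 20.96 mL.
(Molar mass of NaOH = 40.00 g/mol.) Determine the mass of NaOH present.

NaOH + HCl → NaCl + H2O
n(HCl) = 0.01997 L × 0.06124 mol/L = 1.223 × 10^-3 mol
n(NaOH) = 1.223 × 10^-3 mol (1:1 ratio)
mass of NaOH = 1.223 × 10^-3 × 40.00 g/mol = 0.04892 g

0.04892 g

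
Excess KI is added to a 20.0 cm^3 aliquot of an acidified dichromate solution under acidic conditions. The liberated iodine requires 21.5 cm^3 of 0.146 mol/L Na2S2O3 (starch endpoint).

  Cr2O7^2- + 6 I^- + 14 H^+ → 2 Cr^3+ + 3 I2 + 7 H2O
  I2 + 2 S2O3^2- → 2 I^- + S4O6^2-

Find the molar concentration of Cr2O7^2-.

n(S2O3^2-) = 0.0215 × 0.146 = 3.14 × 10^-3 mol
n(I2) = n(S2O3^2-)/2 = 1.57 × 10^-3 mol
From the 1:3 ratio, n(Cr2O7^2-) in the aliquot = 1/3 × 1.57 × 10^-3 = 5.23 × 10^-4 mol
[Cr2O7^2-] = 5.23 × 10^-4 / 0.0200 = 0.0262 mol/L

0.0262 mol/L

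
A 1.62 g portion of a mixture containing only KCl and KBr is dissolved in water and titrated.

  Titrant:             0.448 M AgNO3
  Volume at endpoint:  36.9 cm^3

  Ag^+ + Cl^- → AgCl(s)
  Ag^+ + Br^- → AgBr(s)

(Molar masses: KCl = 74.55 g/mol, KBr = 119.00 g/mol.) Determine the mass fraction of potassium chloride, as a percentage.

n(AgNO3) = 0.0369 × 0.448 = 0.0165 mol
Let x = n(KCl), y = n(KBr).
Titrant: 1x + 1y = 0.0165;  mass: 74.55x + 119.00y = 1.62
Solving, x = 7.81 × 10^-3 mol, y = 8.72 × 10^-3 mol
mass of KCl = 7.81 × 10^-3 × 74.55 = 0.582 g
% KCl = 0.582 / 1.62 × 100 = 35.9 %

35.9 %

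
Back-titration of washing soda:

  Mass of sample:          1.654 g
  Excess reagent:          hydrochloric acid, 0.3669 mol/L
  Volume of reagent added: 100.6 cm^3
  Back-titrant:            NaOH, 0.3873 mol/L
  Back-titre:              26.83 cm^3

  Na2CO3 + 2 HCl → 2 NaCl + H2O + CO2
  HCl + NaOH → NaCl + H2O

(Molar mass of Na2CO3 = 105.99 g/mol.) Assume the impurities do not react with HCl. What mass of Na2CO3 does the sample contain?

n(HCl) added = 0.1006 × 0.3669 = 0.03691 mol
n(NaOH) used in back-titration = 0.02683 × 0.3873 = 0.01039 mol
n(HCl) left over = 0.01039 mol (1:1 ratio)
n(HCl) consumed by analyte = 0.03691 − 0.01039 = 0.02652 mol
From the 1:2 ratio, n(Na2CO3) = 1/2 × 0.02652 = 0.01326 mol
mass of Na2CO3 = 0.01326 × 105.99 = 1.405 g

1.405 g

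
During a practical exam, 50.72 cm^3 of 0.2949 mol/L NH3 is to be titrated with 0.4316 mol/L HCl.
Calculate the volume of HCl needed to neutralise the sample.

NH3 + HCl → NH4Cl
n(NH3) = 0.05072 L × 0.2949 mol/L = 0.01496 mol
n(HCl) = 0.01496 mol (1:1 stoichiometry)
V(HCl) = 0.01496 mol / 0.4316 mol/L = 0.03466 L = 34.66 mL

34.66 mL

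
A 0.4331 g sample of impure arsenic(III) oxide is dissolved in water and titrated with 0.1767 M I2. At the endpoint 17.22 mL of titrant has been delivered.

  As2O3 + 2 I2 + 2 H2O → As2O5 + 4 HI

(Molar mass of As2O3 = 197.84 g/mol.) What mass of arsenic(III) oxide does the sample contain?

n(I2) = 0.01722 L × 0.1767 mol/L = 3.043 × 10^-3 mol
From the 1:2 ratio, n(As2O3) = 1/2 × 3.043 × 10^-3 = 1.521 × 10^-3 mol
mass of As2O3 = 1.521 × 10^-3 × 197.84 g/mol = 0.3010 g

0.3010 g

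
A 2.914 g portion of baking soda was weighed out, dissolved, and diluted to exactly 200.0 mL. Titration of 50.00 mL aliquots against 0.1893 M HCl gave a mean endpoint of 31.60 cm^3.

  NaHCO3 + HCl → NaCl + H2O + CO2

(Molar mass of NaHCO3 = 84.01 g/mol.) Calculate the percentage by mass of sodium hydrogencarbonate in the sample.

n(HCl) per titration = 0.03160 × 0.1893 = 5.982 × 10^-3 mol
n(NaHCO3) in each aliquot = 5.982 × 10^-3 mol (1:1 ratio)
n(NaHCO3) in the whole flask = 5.982 × 10^-3 × 200.0/50.00 = 0.02393 mol
mass of NaHCO3 = 0.02393 × 84.01 = 2.010 g
% NaHCO3 = 2.010 / 2.914 × 100 = 68.98 %

68.98 %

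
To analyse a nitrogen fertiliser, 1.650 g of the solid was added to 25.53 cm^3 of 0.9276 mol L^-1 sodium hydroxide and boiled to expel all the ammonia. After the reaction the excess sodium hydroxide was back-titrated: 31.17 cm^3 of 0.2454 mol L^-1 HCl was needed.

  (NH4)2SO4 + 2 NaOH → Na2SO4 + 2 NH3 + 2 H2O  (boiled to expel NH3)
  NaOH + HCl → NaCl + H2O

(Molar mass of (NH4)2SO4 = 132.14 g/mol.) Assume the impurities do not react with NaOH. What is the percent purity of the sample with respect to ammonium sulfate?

64.20 %

n(NaOH) added = 0.02553 × 0.9276 = 0.02368 mol
n(HCl) used in back-titration = 0.03117 × 0.2454 = 7.649 × 10^-3 mol
n(NaOH) left over = 7.649 × 10^-3 mol (1:1 ratio)
n(NaOH) consumed by analyte = 0.02368 − 7.649 × 10^-3 = 0.01603 mol
From the 1:2 ratio, n((NH4)2SO4) = 1/2 × 0.01603 = 8.016 × 10^-3 mol
mass of (NH4)2SO4 = 8.016 × 10^-3 × 132.14 = 1.059 g
% (NH4)2SO4 = 1.059 / 1.650 × 100 = 64.20 %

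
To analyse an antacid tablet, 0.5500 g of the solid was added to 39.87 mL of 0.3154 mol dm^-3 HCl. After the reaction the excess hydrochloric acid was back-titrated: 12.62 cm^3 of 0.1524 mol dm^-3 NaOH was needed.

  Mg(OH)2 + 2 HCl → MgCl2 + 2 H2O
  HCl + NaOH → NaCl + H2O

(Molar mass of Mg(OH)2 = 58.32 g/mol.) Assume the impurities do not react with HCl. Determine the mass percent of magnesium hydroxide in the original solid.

n(HCl) added = 0.03987 × 0.3154 = 0.01257 mol
n(NaOH) used in back-titration = 0.01262 × 0.1524 = 1.923 × 10^-3 mol
n(HCl) left over = 1.923 × 10^-3 mol (1:1 ratio)
n(HCl) consumed by analyte = 0.01257 − 1.923 × 10^-3 = 0.01065 mol
From the 1:2 ratio, n(Mg(OH)2) = 1/2 × 0.01065 = 5.326 × 10^-3 mol
mass of Mg(OH)2 = 5.326 × 10^-3 × 58.32 = 0.3106 g
% Mg(OH)2 = 0.3106 / 0.5500 × 100 = 56.47 %

56.47 %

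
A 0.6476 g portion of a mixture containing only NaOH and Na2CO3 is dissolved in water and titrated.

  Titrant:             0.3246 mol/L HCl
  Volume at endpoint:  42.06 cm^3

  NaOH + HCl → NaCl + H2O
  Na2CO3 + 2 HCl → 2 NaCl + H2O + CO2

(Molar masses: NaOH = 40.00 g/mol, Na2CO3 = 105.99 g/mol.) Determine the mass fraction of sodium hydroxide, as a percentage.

n(HCl) = 0.04206 × 0.3246 = 0.01365 mol
Let x = n(NaOH), y = n(Na2CO3).
Titrant: 1x + 2y = 0.01365;  mass: 40.00x + 105.99y = 0.6476
Solving, x = 5.843 × 10^-3 mol, y = 3.905 × 10^-3 mol
mass of NaOH = 5.843 × 10^-3 × 40.00 = 0.2337 g
% NaOH = 0.2337 / 0.6476 × 100 = 36.09 %

36.09 %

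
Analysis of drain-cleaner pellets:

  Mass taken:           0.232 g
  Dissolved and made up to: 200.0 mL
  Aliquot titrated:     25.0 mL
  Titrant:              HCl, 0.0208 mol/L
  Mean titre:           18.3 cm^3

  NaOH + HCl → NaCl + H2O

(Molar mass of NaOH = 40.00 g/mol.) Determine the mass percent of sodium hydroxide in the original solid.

52.5 %

n(HCl) per titration = 0.0183 × 0.0208 = 3.81 × 10^-4 mol
n(NaOH) in each aliquot = 3.81 × 10^-4 mol (1:1 ratio)
n(NaOH) in the whole flask = 3.81 × 10^-4 × 200.0/25.0 = 3.05 × 10^-3 mol
mass of NaOH = 3.05 × 10^-3 × 40.00 = 0.122 g
% NaOH = 0.122 / 0.232 × 100 = 52.5 %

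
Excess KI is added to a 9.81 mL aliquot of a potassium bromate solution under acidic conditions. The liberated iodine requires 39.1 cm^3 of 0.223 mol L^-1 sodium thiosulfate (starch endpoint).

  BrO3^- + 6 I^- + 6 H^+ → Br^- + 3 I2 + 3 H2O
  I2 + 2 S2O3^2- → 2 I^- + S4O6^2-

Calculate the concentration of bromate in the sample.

n(S2O3^2-) = 0.0391 × 0.223 = 8.72 × 10^-3 mol
n(I2) = n(S2O3^2-)/2 = 4.36 × 10^-3 mol
From the 1:3 ratio, n(BrO3^-) in the aliquot = 1/3 × 4.36 × 10^-3 = 1.45 × 10^-3 mol
[BrO3^-] = 1.45 × 10^-3 / 0.00981 = 0.148 mol/L

0.148 mol/L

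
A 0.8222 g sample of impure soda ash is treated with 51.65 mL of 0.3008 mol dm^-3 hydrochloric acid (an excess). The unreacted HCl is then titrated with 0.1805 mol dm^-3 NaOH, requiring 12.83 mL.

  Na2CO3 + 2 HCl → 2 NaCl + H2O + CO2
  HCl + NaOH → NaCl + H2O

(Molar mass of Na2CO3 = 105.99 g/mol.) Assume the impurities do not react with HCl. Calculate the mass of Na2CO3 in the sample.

0.7006 g

n(HCl) added = 0.05165 × 0.3008 = 0.01554 mol
n(NaOH) used in back-titration = 0.01283 × 0.1805 = 2.316 × 10^-3 mol
n(HCl) left over = 2.316 × 10^-3 mol (1:1 ratio)
n(HCl) consumed by analyte = 0.01554 − 2.316 × 10^-3 = 0.01322 mol
From the 1:2 ratio, n(Na2CO3) = 1/2 × 0.01322 = 6.610 × 10^-3 mol
mass of Na2CO3 = 6.610 × 10^-3 × 105.99 = 0.7006 g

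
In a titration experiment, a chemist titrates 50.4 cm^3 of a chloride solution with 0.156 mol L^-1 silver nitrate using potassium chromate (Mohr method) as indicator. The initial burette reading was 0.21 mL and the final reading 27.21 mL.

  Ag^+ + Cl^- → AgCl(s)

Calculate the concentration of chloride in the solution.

0.0836 mol/L

n(AgNO3) = 0.0270 L × 0.156 mol/L = 4.21 × 10^-3 mol
n(Cl-) = 4.21 × 10^-3 mol (1:1 mole ratio)
[Cl-] = 4.21 × 10^-3 mol / 0.0504 L = 0.0836 mol/L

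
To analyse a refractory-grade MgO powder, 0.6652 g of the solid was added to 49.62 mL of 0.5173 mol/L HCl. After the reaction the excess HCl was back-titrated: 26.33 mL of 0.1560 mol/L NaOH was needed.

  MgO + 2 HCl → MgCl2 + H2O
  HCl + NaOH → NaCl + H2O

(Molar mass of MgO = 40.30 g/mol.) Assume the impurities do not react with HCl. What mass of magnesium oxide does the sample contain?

n(HCl) added = 0.04962 × 0.5173 = 0.02567 mol
n(NaOH) used in back-titration = 0.02633 × 0.1560 = 4.107 × 10^-3 mol
n(HCl) left over = 4.107 × 10^-3 mol (1:1 ratio)
n(HCl) consumed by analyte = 0.02567 − 4.107 × 10^-3 = 0.02156 mol
From the 1:2 ratio, n(MgO) = 1/2 × 0.02156 = 0.01078 mol
mass of MgO = 0.01078 × 40.30 = 0.4345 g

0.4345 g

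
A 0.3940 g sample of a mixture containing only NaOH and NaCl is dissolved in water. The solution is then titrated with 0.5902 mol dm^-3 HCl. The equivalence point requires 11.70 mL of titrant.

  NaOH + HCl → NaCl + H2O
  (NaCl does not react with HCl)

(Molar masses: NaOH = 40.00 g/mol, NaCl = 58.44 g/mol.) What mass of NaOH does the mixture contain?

0.2762 g

n(HCl) = 0.01170 × 0.5902 = 6.905 × 10^-3 mol
Let x = n(NaOH), y = n(NaCl).
Titrant: 1x = 6.905 × 10^-3;  mass: 40.00x + 58.44y = 0.3940
Solving, x = 6.905 × 10^-3 mol, y = 2.016 × 10^-3 mol
mass of NaOH = 6.905 × 10^-3 × 40.00 = 0.2762 g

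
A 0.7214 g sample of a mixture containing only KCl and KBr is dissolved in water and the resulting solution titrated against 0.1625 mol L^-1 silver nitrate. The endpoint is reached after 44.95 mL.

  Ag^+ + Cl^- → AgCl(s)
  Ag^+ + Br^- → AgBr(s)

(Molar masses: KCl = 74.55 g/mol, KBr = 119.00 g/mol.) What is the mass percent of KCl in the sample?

34.37 %

n(AgNO3) = 0.04495 × 0.1625 = 7.304 × 10^-3 mol
Let x = n(KCl), y = n(KBr).
Titrant: 1x + 1y = 7.304 × 10^-3;  mass: 74.55x + 119.00y = 0.7214
Solving, x = 3.326 × 10^-3 mol, y = 3.979 × 10^-3 mol
mass of KCl = 3.326 × 10^-3 × 74.55 = 0.2479 g
% KCl = 0.2479 / 0.7214 × 100 = 34.37 %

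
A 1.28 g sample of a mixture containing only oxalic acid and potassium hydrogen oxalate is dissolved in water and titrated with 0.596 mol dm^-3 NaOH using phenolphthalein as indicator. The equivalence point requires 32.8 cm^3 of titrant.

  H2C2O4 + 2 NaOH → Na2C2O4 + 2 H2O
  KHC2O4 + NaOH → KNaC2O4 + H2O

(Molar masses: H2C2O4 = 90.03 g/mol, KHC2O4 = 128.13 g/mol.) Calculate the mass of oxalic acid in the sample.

0.663 g

n(NaOH) = 0.0328 × 0.596 = 0.0195 mol
Let x = n(H2C2O4), y = n(KHC2O4).
Titrant: 2x + 1y = 0.0195;  mass: 90.03x + 128.13y = 1.28
Solving, x = 7.37 × 10^-3 mol, y = 4.81 × 10^-3 mol
mass of H2C2O4 = 7.37 × 10^-3 × 90.03 = 0.663 g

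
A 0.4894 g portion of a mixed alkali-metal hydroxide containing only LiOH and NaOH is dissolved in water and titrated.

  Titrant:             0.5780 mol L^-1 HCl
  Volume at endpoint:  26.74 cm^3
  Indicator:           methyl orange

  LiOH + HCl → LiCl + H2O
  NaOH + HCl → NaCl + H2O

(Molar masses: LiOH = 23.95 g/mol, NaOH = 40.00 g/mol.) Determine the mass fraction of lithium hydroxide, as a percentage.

n(HCl) = 0.02674 × 0.5780 = 0.01546 mol
Let x = n(LiOH), y = n(NaOH).
Titrant: 1x + 1y = 0.01546;  mass: 23.95x + 40.00y = 0.4894
Solving, x = 8.027 × 10^-3 mol, y = 7.429 × 10^-3 mol
mass of LiOH = 8.027 × 10^-3 × 23.95 = 0.1922 g
% LiOH = 0.1922 / 0.4894 × 100 = 39.28 %

39.28 %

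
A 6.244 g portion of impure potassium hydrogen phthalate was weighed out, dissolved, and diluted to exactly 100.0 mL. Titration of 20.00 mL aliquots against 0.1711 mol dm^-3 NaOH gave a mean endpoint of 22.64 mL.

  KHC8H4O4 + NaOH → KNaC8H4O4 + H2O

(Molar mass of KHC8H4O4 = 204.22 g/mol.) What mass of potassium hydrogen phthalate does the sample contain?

n(NaOH) per titration = 0.02264 × 0.1711 = 3.874 × 10^-3 mol
n(KHC8H4O4) in each aliquot = 3.874 × 10^-3 mol (1:1 ratio)
n(KHC8H4O4) in the whole flask = 3.874 × 10^-3 × 100.0/20.00 = 0.01937 mol
mass of KHC8H4O4 = 0.01937 × 204.22 = 3.955 g

3.955 g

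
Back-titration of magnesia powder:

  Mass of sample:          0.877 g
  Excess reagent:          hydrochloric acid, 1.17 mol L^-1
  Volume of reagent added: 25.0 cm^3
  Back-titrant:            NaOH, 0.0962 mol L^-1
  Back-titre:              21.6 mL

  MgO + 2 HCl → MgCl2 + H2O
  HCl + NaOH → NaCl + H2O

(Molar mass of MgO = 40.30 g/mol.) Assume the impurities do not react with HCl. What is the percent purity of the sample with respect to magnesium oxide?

n(HCl) added = 0.0250 × 1.17 = 0.0293 mol
n(NaOH) used in back-titration = 0.0216 × 0.0962 = 2.08 × 10^-3 mol
n(HCl) left over = 2.08 × 10^-3 mol (1:1 ratio)
n(HCl) consumed by analyte = 0.0293 − 2.08 × 10^-3 = 0.0272 mol
From the 1:2 ratio, n(MgO) = 1/2 × 0.0272 = 0.0136 mol
mass of MgO = 0.0136 × 40.30 = 0.548 g
% MgO = 0.548 / 0.877 × 100 = 62.4 %

62.4 %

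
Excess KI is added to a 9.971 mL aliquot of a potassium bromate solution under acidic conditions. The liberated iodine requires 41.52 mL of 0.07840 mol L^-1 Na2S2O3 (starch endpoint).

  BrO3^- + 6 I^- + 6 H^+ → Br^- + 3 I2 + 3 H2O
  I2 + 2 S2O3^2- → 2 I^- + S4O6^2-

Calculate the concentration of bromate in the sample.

n(S2O3^2-) = 0.04152 × 0.07840 = 3.255 × 10^-3 mol
n(I2) = n(S2O3^2-)/2 = 1.628 × 10^-3 mol
From the 1:3 ratio, n(BrO3^-) in the aliquot = 1/3 × 1.628 × 10^-3 = 5.425 × 10^-4 mol
[BrO3^-] = 5.425 × 10^-4 / 0.009971 = 0.05441 mol/L

0.05441 mol/L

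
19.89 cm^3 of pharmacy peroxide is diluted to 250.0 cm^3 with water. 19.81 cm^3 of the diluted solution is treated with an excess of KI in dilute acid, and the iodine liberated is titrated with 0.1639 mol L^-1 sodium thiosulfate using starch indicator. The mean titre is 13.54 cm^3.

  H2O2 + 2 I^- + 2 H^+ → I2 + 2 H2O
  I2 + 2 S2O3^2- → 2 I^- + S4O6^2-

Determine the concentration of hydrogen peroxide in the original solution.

0.7040 mol/L

n(S2O3^2-) = 0.01354 × 0.1639 = 2.219 × 10^-3 mol
n(I2) = n(S2O3^2-)/2 = 1.110 × 10^-3 mol
n(H2O2) in the aliquot = 1.110 × 10^-3 mol (1:1 ratio)
[H2O2]_dilute = 1.110 × 10^-3 / 0.01981 = 0.05601 mol/L
[H2O2]_original = 0.05601 × 250.0/19.89 = 0.7040 mol/L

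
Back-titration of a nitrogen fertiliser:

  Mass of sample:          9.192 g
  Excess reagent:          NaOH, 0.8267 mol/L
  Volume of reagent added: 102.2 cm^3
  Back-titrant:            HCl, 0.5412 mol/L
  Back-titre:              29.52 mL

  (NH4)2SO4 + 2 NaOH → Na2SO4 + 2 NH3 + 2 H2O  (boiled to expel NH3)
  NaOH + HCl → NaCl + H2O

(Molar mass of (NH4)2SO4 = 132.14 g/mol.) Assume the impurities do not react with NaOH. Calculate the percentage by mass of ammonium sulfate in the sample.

49.25 %

n(NaOH) added = 0.1022 × 0.8267 = 0.08449 mol
n(HCl) used in back-titration = 0.02952 × 0.5412 = 0.01598 mol
n(NaOH) left over = 0.01598 mol (1:1 ratio)
n(NaOH) consumed by analyte = 0.08449 − 0.01598 = 0.06851 mol
From the 1:2 ratio, n((NH4)2SO4) = 1/2 × 0.06851 = 0.03426 mol
mass of (NH4)2SO4 = 0.03426 × 132.14 = 4.527 g
% (NH4)2SO4 = 4.527 / 9.192 × 100 = 49.25 %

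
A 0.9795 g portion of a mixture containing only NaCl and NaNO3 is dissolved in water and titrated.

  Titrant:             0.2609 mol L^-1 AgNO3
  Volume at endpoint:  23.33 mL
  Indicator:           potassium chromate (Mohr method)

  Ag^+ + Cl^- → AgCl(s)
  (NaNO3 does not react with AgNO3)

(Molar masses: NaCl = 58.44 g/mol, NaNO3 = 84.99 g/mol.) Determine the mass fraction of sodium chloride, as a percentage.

36.32 %

n(AgNO3) = 0.02333 × 0.2609 = 6.087 × 10^-3 mol
Let x = n(NaCl), y = n(NaNO3).
Titrant: 1x = 6.087 × 10^-3;  mass: 58.44x + 84.99y = 0.9795
Solving, x = 6.087 × 10^-3 mol, y = 7.340 × 10^-3 mol
mass of NaCl = 6.087 × 10^-3 × 58.44 = 0.3557 g
% NaCl = 0.3557 / 0.9795 × 100 = 36.32 %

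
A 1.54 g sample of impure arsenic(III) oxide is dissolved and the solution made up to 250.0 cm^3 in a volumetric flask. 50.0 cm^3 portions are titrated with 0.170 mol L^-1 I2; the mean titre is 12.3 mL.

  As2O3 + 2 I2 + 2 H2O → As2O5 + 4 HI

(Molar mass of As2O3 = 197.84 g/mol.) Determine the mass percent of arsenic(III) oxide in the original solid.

n(I2) per titration = 0.0123 × 0.170 = 2.09 × 10^-3 mol
From the 1:2 ratio, n(As2O3) in each aliquot = 1/2 × 2.09 × 10^-3 = 1.05 × 10^-3 mol
n(As2O3) in the whole flask = 1.05 × 10^-3 × 250.0/50.0 = 5.23 × 10^-3 mol
mass of As2O3 = 5.23 × 10^-3 × 197.84 = 1.03 g
% As2O3 = 1.03 / 1.54 × 100 = 67.2 %

67.2 %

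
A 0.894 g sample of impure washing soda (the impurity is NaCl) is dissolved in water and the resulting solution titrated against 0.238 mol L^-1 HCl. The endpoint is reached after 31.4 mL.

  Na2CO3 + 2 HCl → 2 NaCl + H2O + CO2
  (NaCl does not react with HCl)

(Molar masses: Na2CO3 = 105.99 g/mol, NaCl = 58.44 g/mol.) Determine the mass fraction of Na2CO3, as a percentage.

44.3 %

n(HCl) = 0.0314 × 0.238 = 7.47 × 10^-3 mol
Let x = n(Na2CO3), y = n(NaCl).
Titrant: 2x = 7.47 × 10^-3;  mass: 105.99x + 58.44y = 0.894
Solving, x = 3.74 × 10^-3 mol, y = 8.52 × 10^-3 mol
mass of Na2CO3 = 3.74 × 10^-3 × 105.99 = 0.396 g
% Na2CO3 = 0.396 / 0.894 × 100 = 44.3 %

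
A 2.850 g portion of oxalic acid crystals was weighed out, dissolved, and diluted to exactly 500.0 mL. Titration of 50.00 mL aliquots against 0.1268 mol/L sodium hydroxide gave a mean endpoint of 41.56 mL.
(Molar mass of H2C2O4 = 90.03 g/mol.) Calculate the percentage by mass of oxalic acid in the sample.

83.24 %

H2C2O4 + 2 NaOH → Na2C2O4 + 2 H2O
n(NaOH) per titration = 0.04156 × 0.1268 = 5.270 × 10^-3 mol
From the 1:2 ratio, n(H2C2O4) in each aliquot = 1/2 × 5.270 × 10^-3 = 2.635 × 10^-3 mol
n(H2C2O4) in the whole flask = 2.635 × 10^-3 × 500.0/50.00 = 0.02635 mol
mass of H2C2O4 = 0.02635 × 90.03 = 2.372 g
% H2C2O4 = 2.372 / 2.850 × 100 = 83.24 %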